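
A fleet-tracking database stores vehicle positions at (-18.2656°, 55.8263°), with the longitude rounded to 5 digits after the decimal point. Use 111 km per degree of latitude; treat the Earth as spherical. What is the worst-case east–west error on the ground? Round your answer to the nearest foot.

Rounding to 5 decimal places leaves the longitude within ±5e-06° of the true value.
Parallels shrink by cos φ, so at 18.2656° a degree of longitude is 111000 × 0.9496 ≈ 105407 m.
East–west error: 5e-06° × 105407 m/° ≈ 0.527036 m.
In feet: 0.527036 m ÷ 0.3048 ≈ 1.7291 ft.

2 feet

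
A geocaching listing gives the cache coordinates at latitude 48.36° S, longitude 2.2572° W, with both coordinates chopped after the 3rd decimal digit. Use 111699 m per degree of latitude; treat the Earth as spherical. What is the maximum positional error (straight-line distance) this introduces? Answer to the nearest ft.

Truncating at 3 decimal places can drop up to a full unit in the last place, so each coordinate may be off by as much as 0.001°.
North–south component: 0.001° × 111699 = 111.699 m.
E–W at 48.36°: 0.001° × 111699 × cos 48.36° = 0.001 × 111699 × 0.6644 ≈ 74.2182 m.
Worst case both components are at the extreme and orthogonal: √(111.699² + 74.2182²) ≈ 134.108 m.
In feet: 134.108 m ÷ 0.3048 ≈ 439.99 ft.

440 ft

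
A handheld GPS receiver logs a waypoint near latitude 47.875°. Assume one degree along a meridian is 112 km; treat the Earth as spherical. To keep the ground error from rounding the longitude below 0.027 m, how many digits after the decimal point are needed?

At 47.875° one degree of longitude covers 112000 × cos 47.875° ≈ 112000 × 0.6708 ≈ 75124 m.
N decimal places → at most half a unit in the last place, 0.5 × 10⁻ᴺ° = 75124/2 × 10⁻ᴺ m.
Need 0.5 × 75124 × 10⁻ᴺ ≤ 0.027 → 10⁻ᴺ ≤ 7.188e-07, so N ≥ 6.14.
N = 6 would give 0.0376 m (too coarse); N = 7 gives 0.00376 m ≤ 0.027 m.

7 decimal places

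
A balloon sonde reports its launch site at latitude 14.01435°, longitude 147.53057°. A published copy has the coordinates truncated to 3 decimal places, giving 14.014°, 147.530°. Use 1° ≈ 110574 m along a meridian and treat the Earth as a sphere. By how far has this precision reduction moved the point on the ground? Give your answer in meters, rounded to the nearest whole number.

72 meters

The latitude changed by +0.00035° and the longitude by +0.00057°.
North–south shift: 0.00035 × 110574 = 38.7009 m.
E–W at 14.014°: 0.00057° × 110574 × cos 14.014° = 0.00057 × 110574 × 0.9702 ≈ 61.1513 m.
Combined displacement = (38.7009² + 61.1513²)^½ ≈ 72.3688 m.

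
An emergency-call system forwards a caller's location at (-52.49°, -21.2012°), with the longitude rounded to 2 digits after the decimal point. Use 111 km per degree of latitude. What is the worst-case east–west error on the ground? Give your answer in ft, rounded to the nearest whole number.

Rounding to 2 decimal places leaves the longitude within ±0.005° of the true value.
At latitude 52.49° a degree of longitude spans 111000 m × cos 52.49° = 111000 × 0.6089 ≈ 67587.9 m.
Maximum E–W displacement: 0.005 × 67587.9 = 337.939 m.
In feet: 337.939 m ÷ 0.3048 ≈ 1108.7 ft.

1109 ft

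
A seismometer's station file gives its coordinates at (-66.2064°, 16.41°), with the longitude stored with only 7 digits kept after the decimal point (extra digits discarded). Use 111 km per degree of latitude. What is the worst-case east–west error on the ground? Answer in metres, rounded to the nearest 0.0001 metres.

0.0045 metres

Truncating at 7 decimal places can drop up to a full unit in the last place, so the longitude may be off by as much as 1e-07°.
At latitude 66.2064° a degree of longitude spans 111000 m × cos 66.2064° = 111000 × 0.4034 ≈ 44782.2 m.
Maximum E–W displacement: 1e-07 × 44782.2 = 0.00447822 m.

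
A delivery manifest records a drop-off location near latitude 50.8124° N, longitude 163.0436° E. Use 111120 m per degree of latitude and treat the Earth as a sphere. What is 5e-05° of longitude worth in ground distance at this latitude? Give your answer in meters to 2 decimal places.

3.51 meters

5e-05° of longitude at 50.8124° is 5e-05 × 111120 × cos 50.8124° ≈ 5e-05 × 70212.5 = 3.51062 m.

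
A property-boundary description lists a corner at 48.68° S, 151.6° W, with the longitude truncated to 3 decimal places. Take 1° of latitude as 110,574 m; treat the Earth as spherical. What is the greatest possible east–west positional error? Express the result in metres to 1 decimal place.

Truncating at 3 decimal places can drop up to a full unit in the last place, so the longitude may be off by as much as 0.001°.
Parallels shrink by cos φ, so at 48.68° a degree of longitude is 110574 × 0.6603 ≈ 73008 m.
East–west error: 0.001° × 73008 m/° ≈ 73.008 m.

73.0 metres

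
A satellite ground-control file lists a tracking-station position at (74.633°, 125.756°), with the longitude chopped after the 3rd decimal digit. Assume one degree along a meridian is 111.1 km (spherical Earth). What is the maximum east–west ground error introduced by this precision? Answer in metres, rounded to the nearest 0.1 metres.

Truncating at 3 decimal places can drop up to a full unit in the last place, so the longitude may be off by as much as 0.001°.
At latitude 74.633° a degree of longitude spans 111100 m × cos 74.633° = 111100 × 0.2650 ≈ 29441.6 m.
East–west error: 0.001° × 29441.6 m/° ≈ 29.4416 m.

29.4 metres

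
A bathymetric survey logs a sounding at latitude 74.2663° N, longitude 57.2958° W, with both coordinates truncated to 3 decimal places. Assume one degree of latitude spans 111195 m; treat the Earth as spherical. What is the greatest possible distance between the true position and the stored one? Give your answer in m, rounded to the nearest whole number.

Truncating at 3 decimal places can drop up to a full unit in the last place, so each coordinate may be off by as much as 0.001°.
Latitude error → 0.001 × 111195 = 111.195 m along the meridian.
East–west component at 74.2663°: 0.001° × 111195 × cos 74.2663° ≈ 0.001 × 30152.4 ≈ 30.1524 m.
Combining orthogonally: (111.195² + 30.1524²)^½ ≈ 115.211 m.

115 m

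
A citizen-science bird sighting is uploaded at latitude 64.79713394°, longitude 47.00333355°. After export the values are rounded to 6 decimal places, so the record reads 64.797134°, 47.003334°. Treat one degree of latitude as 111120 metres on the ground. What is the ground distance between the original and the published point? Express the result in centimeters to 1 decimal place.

Δlat = 64.79713394 − 64.797134 = -0.00000006°; Δlon = 47.00333355 − 47.003334 = -0.00000045°.
N–S: -0.00000006° × 111120 m/° = -0.0066672 m.
E–W at 64.7971°: -0.00000045° × 111120 × cos 64.7971° = -0.00000045 × 111120 × 0.4258 ≈ -0.0212929 m.
Combined displacement = (0.0066672² + 0.0212929²)^½ ≈ 0.0223123 m.
That is 0.0223123 m = 2.2312 cm.

2.2 centimeters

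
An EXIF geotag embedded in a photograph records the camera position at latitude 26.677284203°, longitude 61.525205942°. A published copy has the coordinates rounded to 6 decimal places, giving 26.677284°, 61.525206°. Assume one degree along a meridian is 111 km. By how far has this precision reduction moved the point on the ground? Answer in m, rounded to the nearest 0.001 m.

The latitude changed by +0.000000203° and the longitude by -0.000000058°.
North–south shift: 0.000000203 × 111000 = 0.022533 m.
E–W at 26.6773°: -0.000000058° × 111000 × cos 26.6773° = -0.000000058 × 111000 × 0.8935 ≈ -0.00575267 m.
Distance: √(0.022533² + 0.00575267²) ≈ 0.0232557 m.

0.023 m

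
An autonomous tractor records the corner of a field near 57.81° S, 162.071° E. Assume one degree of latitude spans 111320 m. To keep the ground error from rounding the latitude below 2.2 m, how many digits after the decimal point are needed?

One degree of latitude covers 111320 m.
Rounding to N decimal places gives at most 0.5 × 10⁻ᴺ degrees of error, i.e. 0.5 × 10⁻ᴺ × 111320 m.
Need 0.5 × 111320 × 10⁻ᴺ ≤ 2.2 → 10⁻ᴺ ≤ 3.953e-05, so N ≥ 4.40.
N = 4 would give 5.57 m (too coarse); N = 5 gives 0.557 m ≤ 2.2 m.

5 decimal places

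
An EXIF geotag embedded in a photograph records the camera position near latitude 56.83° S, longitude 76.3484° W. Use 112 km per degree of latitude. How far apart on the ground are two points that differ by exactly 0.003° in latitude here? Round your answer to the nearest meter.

0.003° × 112000 m/° = 336 m.

336 meters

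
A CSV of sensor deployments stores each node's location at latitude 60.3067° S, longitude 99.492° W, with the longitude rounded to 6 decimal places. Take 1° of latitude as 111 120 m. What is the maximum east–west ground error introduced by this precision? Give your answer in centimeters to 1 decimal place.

Rounding to 6 decimal places leaves the longitude within ±5e-07° of the true value.
Parallels shrink by cos φ, so at 60.3067° a degree of longitude is 111120 × 0.4954 ≈ 55044.1 m.
Maximum E–W displacement: 5e-07 × 55044.1 = 0.027522 m.
That is 0.027522 m = 2.7522 cm.

2.8 centimeters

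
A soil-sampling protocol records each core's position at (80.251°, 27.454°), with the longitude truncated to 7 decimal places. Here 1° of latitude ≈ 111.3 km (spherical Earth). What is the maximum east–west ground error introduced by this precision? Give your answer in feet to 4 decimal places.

Truncating at 7 decimal places can drop up to a full unit in the last place, so the longitude may be off by as much as 1e-07°.
At latitude 80.251° a degree of longitude spans 111300 m × cos 80.251° = 111300 × 0.1693 ≈ 18846.7 m.
So at most 1e-07° × 18846.7 ≈ 0.00188467 m east–west.
In feet: 0.00188467 m ÷ 0.3048 ≈ 0.0061833 ft.

0.0062 feet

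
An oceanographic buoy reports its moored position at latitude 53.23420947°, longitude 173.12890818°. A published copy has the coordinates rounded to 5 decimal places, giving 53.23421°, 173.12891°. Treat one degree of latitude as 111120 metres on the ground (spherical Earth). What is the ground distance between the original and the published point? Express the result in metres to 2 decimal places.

0.13 metres

Δlat = 53.23420947 − 53.23421 = -0.00000053°; Δlon = 173.12890818 − 173.12891 = -0.00000182°.
N–S: -0.00000053° × 111120 m/° = -0.0588936 m.
E–W at 53.2342°: -0.00000182° × 111120 × cos 53.2342° = -0.00000182 × 111120 × 0.5985 ≈ -0.121049 m.
Distance: √(0.0588936² + 0.121049²) ≈ 0.134615 m.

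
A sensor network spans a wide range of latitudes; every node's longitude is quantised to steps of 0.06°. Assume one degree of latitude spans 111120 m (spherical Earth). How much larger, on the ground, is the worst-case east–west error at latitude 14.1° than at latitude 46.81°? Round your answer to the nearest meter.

With a 0.06° grid the true value lies within half a step, ±0.06°/2 = ±0.03°, of the stored one.
At 14.1°: 0.03° × 111120 × cos 14.1° = 0.03 × 111120 × 0.9699 ≈ 3233.2 m.
Error at 46.81° = 0.03° × 111120 × cos 46.81° ≈ 3333.6 × 0.6844 = 2281.6 m.
So the lower-latitude error exceeds the higher by 3233.2 − 2281.6 = 951.58 m.

952 meters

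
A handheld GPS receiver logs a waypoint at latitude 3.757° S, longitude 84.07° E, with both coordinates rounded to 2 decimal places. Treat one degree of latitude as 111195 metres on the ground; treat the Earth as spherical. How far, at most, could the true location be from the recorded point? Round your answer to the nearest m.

785 m

Rounding to 2 decimal places leaves each coordinate within ±0.005° of the true value.
Latitude error → 0.005 × 111195 = 555.975 m along the meridian.
East–west component at 3.757°: 0.005° × 111195 × cos 3.757° ≈ 0.005 × 110956 ≈ 554.78 m.
Combining orthogonally: (555.975² + 554.78²)^½ ≈ 785.423 m.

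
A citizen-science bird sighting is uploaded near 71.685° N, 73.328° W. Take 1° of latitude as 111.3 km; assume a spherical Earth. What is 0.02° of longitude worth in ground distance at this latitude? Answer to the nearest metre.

700 metres

At 71.685° a degree of longitude is 111300 × cos 71.685° ≈ 34975 m, so 0.02° corresponds to 699.5 m.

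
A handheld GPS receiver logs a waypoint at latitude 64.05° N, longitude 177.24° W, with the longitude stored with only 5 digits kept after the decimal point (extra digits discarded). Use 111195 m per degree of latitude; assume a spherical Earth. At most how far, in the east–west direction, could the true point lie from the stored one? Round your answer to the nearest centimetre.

49 centimetres

Truncating at 5 decimal places can drop up to a full unit in the last place, so the longitude may be off by as much as 1e-05°.
At latitude 64.05° a degree of longitude spans 111195 m × cos 64.05° = 111195 × 0.4376 ≈ 48657.4 m.
Maximum E–W displacement: 1e-05 × 48657.4 = 0.486574 m.
That is 0.486574 m = 48.657 cm.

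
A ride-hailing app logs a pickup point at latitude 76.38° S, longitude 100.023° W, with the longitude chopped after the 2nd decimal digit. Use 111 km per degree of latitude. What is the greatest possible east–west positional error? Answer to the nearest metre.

261 metres

Truncating at 2 decimal places can drop up to a full unit in the last place, so the longitude may be off by as much as 0.01°.
One degree of longitude at 76.38° is 111000 × cos 76.38° ≈ 111000 × 0.2355 = 26138.4 m.
So at most 0.01° × 26138.4 ≈ 261.384 m east–west.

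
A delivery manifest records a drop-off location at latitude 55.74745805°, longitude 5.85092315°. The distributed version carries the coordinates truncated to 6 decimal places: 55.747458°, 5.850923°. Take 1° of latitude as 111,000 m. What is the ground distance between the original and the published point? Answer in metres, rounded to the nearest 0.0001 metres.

0.0109 metres

The latitude changed by +0.00000005° and the longitude by +0.00000015°.
North–south shift: 0.00000005 × 111000 = 0.00555 m.
East–west at this latitude: 0.00000015° × 111000 × cos 55.7475° ≈ 0.00000015 × 62475.4 = 0.00937131 m.
Distance: √(0.00555² + 0.00937131²) ≈ 0.0108915 m.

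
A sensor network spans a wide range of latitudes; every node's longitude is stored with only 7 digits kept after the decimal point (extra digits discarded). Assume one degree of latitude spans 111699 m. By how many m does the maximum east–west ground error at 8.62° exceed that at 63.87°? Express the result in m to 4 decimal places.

Truncating at 7 decimal places can drop up to a full unit in the last place, so the longitude may be off by as much as 1e-07°.
At 8.62°: 1e-07° × 111699 × cos 8.62° = 1e-07 × 111699 × 0.9887 ≈ 0.011044 m.
At 63.87°: 1e-07° × 111699 × cos 63.87° = 1e-07 × 111699 × 0.4404 ≈ 0.0049193 m.
So the lower-latitude error exceeds the higher by 0.011044 − 0.0049193 = 0.0061244 m.

0.0061 m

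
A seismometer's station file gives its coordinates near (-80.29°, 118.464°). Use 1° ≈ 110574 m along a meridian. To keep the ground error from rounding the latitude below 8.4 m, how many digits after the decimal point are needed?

4 decimal places

One degree of latitude covers 110574 m.
N decimal places → at most half a unit in the last place, 0.5 × 10⁻ᴺ° = 110574/2 × 10⁻ᴺ m.
Setting 55287 × 10⁻ᴺ ≤ 8.4 gives 10ᴺ ≥ 6582, i.e. N ≥ 3.82.
N = 3 would give 55.3 m (too coarse); N = 4 gives 5.53 m ≤ 8.4 m.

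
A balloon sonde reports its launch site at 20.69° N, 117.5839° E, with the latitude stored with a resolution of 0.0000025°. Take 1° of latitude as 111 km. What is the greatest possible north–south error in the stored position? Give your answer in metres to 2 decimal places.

0.14 metres

With a 0.0000025° grid the true value lies within half a step, ±0.0000025°/2 = ±1.25e-06°, of the stored one.
North–south distance: 1.25e-06° × 111000 m/° = 0.13875 m.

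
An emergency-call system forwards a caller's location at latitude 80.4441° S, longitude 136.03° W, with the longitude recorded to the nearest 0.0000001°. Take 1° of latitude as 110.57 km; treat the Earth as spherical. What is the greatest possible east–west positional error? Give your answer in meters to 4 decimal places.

Rounding to 7 decimal places leaves the longitude within ±5e-08° of the true value.
At latitude 80.4441° a degree of longitude spans 110570 m × cos 80.4441° = 110570 × 0.1660 ≈ 18355.7 m.
East–west error: 5e-08° × 18355.7 m/° ≈ 0.000917785 m.

0.0009 meters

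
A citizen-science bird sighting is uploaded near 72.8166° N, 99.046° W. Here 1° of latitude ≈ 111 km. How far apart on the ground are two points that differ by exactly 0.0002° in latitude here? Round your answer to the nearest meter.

0.0002° × 111000 m/° = 22.2 m.

22 meters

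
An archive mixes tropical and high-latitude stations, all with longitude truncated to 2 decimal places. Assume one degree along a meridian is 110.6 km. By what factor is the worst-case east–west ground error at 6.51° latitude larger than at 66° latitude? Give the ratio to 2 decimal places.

Truncating at 2 decimal places can drop up to a full unit in the last place, so the longitude may be off by as much as 0.01°.
At 6.51°: 0.01° × 110600 × cos 6.51° = 0.01 × 110600 × 0.9936 ≈ 1098.9 m.
At 66°: 0.01° × 110600 × cos 66° = 0.01 × 110600 × 0.4067 ≈ 449.85 m.
The ratio reduces to cos 6.51° / cos 66° = 0.9936/0.4067 ≈ 2.4427.

2.44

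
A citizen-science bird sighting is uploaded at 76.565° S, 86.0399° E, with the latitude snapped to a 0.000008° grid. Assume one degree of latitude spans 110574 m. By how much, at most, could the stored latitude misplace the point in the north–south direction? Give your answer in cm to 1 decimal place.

With a 0.000008° grid the true value lies within half a step, ±0.000008°/2 = ±4e-06°, of the stored one.
So the N–S error is at most 4e-06 × 110574 = 0.442296 m.
That is 0.442296 m = 44.23 cm.

44.2 cm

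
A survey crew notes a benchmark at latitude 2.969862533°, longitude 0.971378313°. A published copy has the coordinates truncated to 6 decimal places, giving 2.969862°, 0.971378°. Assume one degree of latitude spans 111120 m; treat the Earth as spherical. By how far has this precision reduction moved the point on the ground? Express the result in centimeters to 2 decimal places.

6.87 centimeters

Δlat = 2.969862533 − 2.969862 = +0.000000533°; Δlon = 0.971378313 − 0.971378 = +0.000000313°.
North–south shift: 0.000000533 × 111120 = 0.059227 m.
E–W at 2.96986°: 0.000000313° × 111120 × cos 2.96986° = 0.000000313 × 111120 × 0.9987 ≈ 0.0347338 m.
Combined displacement = (0.059227² + 0.0347338²)^½ ≈ 0.0686606 m.
That is 0.0686606 m = 6.8661 cm.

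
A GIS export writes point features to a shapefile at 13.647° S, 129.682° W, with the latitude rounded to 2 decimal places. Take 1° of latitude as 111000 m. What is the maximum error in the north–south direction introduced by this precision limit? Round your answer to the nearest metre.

555 metres

Rounding to 2 decimal places leaves the latitude within ±0.005° of the true value.
North–south distance: 0.005° × 111000 m/° = 555 m.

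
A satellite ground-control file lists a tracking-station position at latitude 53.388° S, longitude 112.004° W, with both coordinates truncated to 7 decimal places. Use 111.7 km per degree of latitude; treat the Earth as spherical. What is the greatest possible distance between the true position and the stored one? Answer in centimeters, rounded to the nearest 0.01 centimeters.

1.30 centimeters

Truncating at 7 decimal places can drop up to a full unit in the last place, so each coordinate may be off by as much as 1e-07°.
N–S: 1e-07° × 111700 m/° = 0.01117 m.
E–W at 53.388°: 1e-07° × 111700 × cos 53.388° = 1e-07 × 111700 × 0.5964 ≈ 0.00666171 m.
The two errors are perpendicular, so the maximum displacement is √(0.01117² + 0.00666171²) ≈ 0.0130057 m.
That is 0.0130057 m = 1.3006 cm.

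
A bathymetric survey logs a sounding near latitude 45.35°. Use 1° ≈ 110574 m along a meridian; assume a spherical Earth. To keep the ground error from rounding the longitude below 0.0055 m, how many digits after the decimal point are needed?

At 45.35° one degree of longitude covers 110574 × cos 45.35° ≈ 110574 × 0.7028 ≈ 77708.5 m.
Rounding to N decimal places gives at most 0.5 × 10⁻ᴺ degrees of error, i.e. 0.5 × 10⁻ᴺ × 77708.5 m.
Need 0.5 × 77708.5 × 10⁻ᴺ ≤ 0.0055 → 10⁻ᴺ ≤ 1.416e-07, so N ≥ 6.85.
At 6 places the error can reach 0.0389 m, but 7 places keeps it to 0.00389 m.

7 decimal places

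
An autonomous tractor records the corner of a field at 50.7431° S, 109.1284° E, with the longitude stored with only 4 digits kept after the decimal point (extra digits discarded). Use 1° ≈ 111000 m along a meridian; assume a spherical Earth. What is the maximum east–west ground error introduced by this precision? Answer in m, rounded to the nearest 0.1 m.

7.0 m

Truncating at 4 decimal places can drop up to a full unit in the last place, so the longitude may be off by as much as 0.0001°.
One degree of longitude at 50.7431° is 111000 × cos 50.7431° ≈ 111000 × 0.6328 = 70240.6 m.
East–west error: 0.0001° × 70240.6 m/° ≈ 7.02406 m.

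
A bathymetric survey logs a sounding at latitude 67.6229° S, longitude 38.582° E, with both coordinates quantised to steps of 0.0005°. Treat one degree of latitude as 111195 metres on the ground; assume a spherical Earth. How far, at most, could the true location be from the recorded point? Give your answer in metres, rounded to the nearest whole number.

30 metres

With a 0.0005° grid the true value lies within half a step, ±0.0005°/2 = ±0.00025°, of the stored one.
North–south component: 0.00025° × 111195 = 27.7988 m.
E–W at 67.6229°: 0.00025° × 111195 × cos 67.6229° = 0.00025 × 111195 × 0.3807 ≈ 10.583 m.
The two errors are perpendicular, so the maximum displacement is √(27.7988² + 10.583²) ≈ 29.7451 m.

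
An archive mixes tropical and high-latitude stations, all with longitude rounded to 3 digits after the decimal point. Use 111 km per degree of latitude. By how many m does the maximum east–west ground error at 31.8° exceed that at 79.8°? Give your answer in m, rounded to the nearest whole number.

Rounding to 3 decimal places leaves the longitude within ±0.0005° of the true value.
At 31.8°: 0.0005° × 111000 × cos 31.8° = 0.0005 × 111000 × 0.8499 ≈ 47.169 m.
At 79.8°: 0.0005° × 111000 × cos 79.8° = 0.0005 × 111000 × 0.1771 ≈ 9.8282 m.
Difference: 47.169 − 9.8282 = 37.341 m.

37 m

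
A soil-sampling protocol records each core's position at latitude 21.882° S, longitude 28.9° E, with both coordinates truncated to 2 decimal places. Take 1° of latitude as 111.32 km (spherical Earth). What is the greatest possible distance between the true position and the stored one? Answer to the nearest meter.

Truncating at 2 decimal places can drop up to a full unit in the last place, so each coordinate may be off by as much as 0.01°.
N–S: 0.01° × 111320 m/° = 1113.2 m.
Longitude error → 0.01 × 111320 × cos 21.882° = 0.01 × 111320 × 0.9280 ≈ 1033 m.
Combining orthogonally: (1113.2² + 1033²)^½ ≈ 1518.65 m.

1519 meters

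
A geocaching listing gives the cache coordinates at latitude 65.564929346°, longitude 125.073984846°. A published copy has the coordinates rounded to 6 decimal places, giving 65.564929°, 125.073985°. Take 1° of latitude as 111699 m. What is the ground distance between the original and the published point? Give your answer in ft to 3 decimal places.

Δlat = 65.564929346 − 65.564929 = +0.000000346°; Δlon = 125.073984846 − 125.073985 = -0.000000154°.
North–south shift: 0.000000346 × 111699 = 0.0386479 m.
East–west at this latitude: -0.000000154° × 111699 × cos 65.5649° ≈ -0.000000154 × 46205.6 = -0.00711566 m.
Hypotenuse of the two orthogonal shifts: √(0.0386479² + 0.00711566²) = 0.0392974 m.
In feet: 0.0392974 m ÷ 0.3048 ≈ 0.12893 ft.

0.129 ft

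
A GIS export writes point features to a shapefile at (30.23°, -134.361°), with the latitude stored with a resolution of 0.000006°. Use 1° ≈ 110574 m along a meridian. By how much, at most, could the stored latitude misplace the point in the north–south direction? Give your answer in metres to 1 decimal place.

With a 0.000006° grid the true value lies within half a step, ±0.000006°/2 = ±3e-06°, of the stored one.
So the N–S error is at most 3e-06 × 110574 = 0.331722 m.

0.3 metres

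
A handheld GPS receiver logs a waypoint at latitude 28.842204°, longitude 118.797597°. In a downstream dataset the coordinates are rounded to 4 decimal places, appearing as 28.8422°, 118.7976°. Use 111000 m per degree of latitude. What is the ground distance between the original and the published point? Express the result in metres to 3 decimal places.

The latitude changed by +0.000004° and the longitude by -0.000003°.
North–south shift: 0.000004 × 111000 = 0.444 m.
East–west at this latitude: -0.000003° × 111000 × cos 28.8422° ≈ -0.000003 × 97230.6 = -0.291692 m.
Combined displacement = (0.444² + 0.291692²)^½ ≈ 0.531244 m.

0.531 metres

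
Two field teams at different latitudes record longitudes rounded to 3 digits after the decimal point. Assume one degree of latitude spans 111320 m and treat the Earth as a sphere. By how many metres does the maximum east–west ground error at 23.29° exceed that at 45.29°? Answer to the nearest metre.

Rounding to 3 decimal places leaves the longitude within ±0.0005° of the true value.
At 23.29°: 0.0005° × 111320 × cos 23.29° = 0.0005 × 111320 × 0.9185 ≈ 51.125 m.
At 45.29°: 0.0005° × 111320 × cos 45.29° = 0.0005 × 111320 × 0.7035 ≈ 39.158 m.
Difference: 51.125 − 39.158 = 11.967 m.

12 metres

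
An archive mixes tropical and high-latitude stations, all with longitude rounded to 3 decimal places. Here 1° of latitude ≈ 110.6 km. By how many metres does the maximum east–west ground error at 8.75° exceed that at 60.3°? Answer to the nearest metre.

Rounding to 3 decimal places leaves the longitude within ±0.0005° of the true value.
At 8.75°: 0.0005° × 110600 × cos 8.75° = 0.0005 × 110600 × 0.9884 ≈ 54.656 m.
At 60.3°: 0.0005° × 110600 × cos 60.3° = 0.0005 × 110600 × 0.4955 ≈ 27.399 m.
Difference: 54.656 − 27.399 = 27.258 m.

27 metres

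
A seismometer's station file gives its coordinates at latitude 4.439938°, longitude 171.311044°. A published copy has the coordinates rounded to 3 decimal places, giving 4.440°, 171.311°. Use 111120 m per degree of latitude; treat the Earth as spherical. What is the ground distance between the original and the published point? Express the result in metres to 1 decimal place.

8.4 metres

Δlat = 4.439938 − 4.440 = -0.000062°; Δlon = 171.311044 − 171.311 = +0.000044°.
N–S: -0.000062° × 111120 m/° = -6.88944 m.
East–west at this latitude: 0.000044° × 111120 × cos 4.44° ≈ 0.000044 × 110787 = 4.87461 m.
Combined displacement = (6.88944² + 4.87461²)^½ ≈ 8.43956 m.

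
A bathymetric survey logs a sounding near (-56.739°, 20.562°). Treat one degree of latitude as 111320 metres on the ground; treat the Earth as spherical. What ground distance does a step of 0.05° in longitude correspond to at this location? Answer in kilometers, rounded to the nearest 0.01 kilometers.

One degree of longitude here spans 111320 × cos 56.739° = 111320 × 0.5485 ≈ 61053.9 m; 0.05° of that is 3052.69 m.
That is 3052.69 m = 3.0527 km.

3.05 kilometers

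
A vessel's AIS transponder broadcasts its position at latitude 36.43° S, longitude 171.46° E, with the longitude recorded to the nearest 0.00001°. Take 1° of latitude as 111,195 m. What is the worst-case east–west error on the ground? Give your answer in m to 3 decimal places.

Rounding to 5 decimal places leaves the longitude within ±5e-06° of the true value.
At latitude 36.43° a degree of longitude spans 111195 m × cos 36.43° = 111195 × 0.8046 ≈ 89465.6 m.
So at most 5e-06° × 89465.6 ≈ 0.447328 m east–west.

0.447 m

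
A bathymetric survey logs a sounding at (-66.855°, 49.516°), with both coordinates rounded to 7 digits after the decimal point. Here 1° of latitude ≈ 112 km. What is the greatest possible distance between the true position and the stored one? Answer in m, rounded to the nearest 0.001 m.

Rounding to 7 decimal places leaves each coordinate within ±5e-08° of the true value.
N–S: 5e-08° × 112000 m/° = 0.0056 m.
E–W at 66.855°: 5e-08° × 112000 × cos 66.855° = 5e-08 × 112000 × 0.3931 ≈ 0.00220113 m.
Combining orthogonally: (0.0056² + 0.00220113²)^½ ≈ 0.00601706 m.

0.006 m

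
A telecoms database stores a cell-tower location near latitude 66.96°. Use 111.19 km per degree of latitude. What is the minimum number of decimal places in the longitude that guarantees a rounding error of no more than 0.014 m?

At 66.96° one degree of longitude covers 111190 × cos 66.96° ≈ 111190 × 0.3914 ≈ 43516.8 m.
N decimal places → at most half a unit in the last place, 0.5 × 10⁻ᴺ° = 43516.8/2 × 10⁻ᴺ m.
Need 0.5 × 43516.8 × 10⁻ᴺ ≤ 0.014 → 10⁻ᴺ ≤ 6.434e-07, so N ≥ 6.19.
At 6 places the error can reach 0.0218 m, but 7 places keeps it to 0.00218 m.

7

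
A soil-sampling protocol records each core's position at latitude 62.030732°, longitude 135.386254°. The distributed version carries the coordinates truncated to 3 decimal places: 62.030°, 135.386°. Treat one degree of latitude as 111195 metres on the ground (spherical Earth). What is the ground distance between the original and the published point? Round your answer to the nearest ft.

271 ft

The latitude changed by +0.000732° and the longitude by +0.000254°.
N–S: 0.000732° × 111195 m/° = 81.3947 m.
East–west at this latitude: 0.000254° × 111195 × cos 62.03° ≈ 0.000254 × 52151.5 = 13.2465 m.
Hypotenuse of the two orthogonal shifts: √(81.3947² + 13.2465²) = 82.4656 m.
In feet: 82.4656 m ÷ 0.3048 ≈ 270.56 ft.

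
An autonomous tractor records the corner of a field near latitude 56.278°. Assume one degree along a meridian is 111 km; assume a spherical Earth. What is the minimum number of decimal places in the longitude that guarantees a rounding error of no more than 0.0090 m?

7

At 56.278° one degree of longitude covers 111000 × cos 56.278° ≈ 111000 × 0.5552 ≈ 61623.2 m.
With N decimal places the half-ulp bound is 0.5·10⁻ᴺ°, or 0.5·10⁻ᴺ × 61623.2 m on the ground.
Setting 30811.6 × 10⁻ᴺ ≤ 0.0090 gives 10ᴺ ≥ 3.424e+06, i.e. N ≥ 6.53.
At 6 places the error can reach 0.0308 m, but 7 places keeps it to 0.00308 m.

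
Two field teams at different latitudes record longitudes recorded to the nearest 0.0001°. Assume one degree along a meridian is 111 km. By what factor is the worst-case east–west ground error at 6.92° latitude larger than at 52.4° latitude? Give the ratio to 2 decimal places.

Rounding to 4 decimal places leaves the longitude within ±5e-05° of the true value.
Error at 6.92° = 5e-05° × 111000 × cos 6.92° ≈ 5.55 × 0.9927 = 5.5096 m.
Error at 52.4° = 5e-05° × 111000 × cos 52.4° ≈ 5.55 × 0.6101 = 3.3863 m.
The ratio reduces to cos 6.92° / cos 52.4° = 0.9927/0.6101 ≈ 1.6270.

1.63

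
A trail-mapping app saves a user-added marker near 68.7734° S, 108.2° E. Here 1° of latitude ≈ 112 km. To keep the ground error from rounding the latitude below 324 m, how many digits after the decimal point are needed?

One degree of latitude covers 112000 m.
With N decimal places the half-ulp bound is 0.5·10⁻ᴺ°, or 0.5·10⁻ᴺ × 112000 m on the ground.
Need 0.5 × 112000 × 10⁻ᴺ ≤ 324 → 10⁻ᴺ ≤ 5.786e-03, so N ≥ 2.24.
N = 2 would give 560 m (too coarse); N = 3 gives 56 m ≤ 324 m.

3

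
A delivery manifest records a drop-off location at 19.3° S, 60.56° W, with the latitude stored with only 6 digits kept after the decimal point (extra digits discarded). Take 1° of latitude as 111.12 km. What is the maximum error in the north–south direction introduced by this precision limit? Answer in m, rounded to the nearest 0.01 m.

Truncating at 6 decimal places can drop up to a full unit in the last place, so the latitude may be off by as much as 1e-06°.
North–south distance: 1e-06° × 111120 m/° = 0.11112 m.

0.11 m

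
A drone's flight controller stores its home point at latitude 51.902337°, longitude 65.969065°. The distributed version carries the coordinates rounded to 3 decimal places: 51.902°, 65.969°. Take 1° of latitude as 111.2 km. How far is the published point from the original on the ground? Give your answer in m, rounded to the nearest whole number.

The latitude changed by +0.000337° and the longitude by +0.000065°.
North–south shift: 0.000337 × 111200 = 37.4744 m.
East–west at this latitude: 0.000065° × 111200 × cos 51.902° ≈ 0.000065 × 68611.3 = 4.45974 m.
Hypotenuse of the two orthogonal shifts: √(37.4744² + 4.45974²) = 37.7388 m.

38 m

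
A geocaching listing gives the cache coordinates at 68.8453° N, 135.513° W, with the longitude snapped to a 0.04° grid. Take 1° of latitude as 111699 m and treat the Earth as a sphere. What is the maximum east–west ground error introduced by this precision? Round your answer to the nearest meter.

806 meters

With a 0.04° grid the true value lies within half a step, ±0.04°/2 = ±0.02°, of the stored one.
Parallels shrink by cos φ, so at 68.8453° a degree of longitude is 111699 × 0.3609 ≈ 40310.8 m.
Maximum E–W displacement: 0.02 × 40310.8 = 806.215 m.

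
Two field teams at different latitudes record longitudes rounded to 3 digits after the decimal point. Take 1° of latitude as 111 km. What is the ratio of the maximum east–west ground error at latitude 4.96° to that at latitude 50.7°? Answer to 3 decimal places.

1.573

Rounding to 3 decimal places leaves the longitude within ±0.0005° of the true value.
Error at 4.96° = 0.0005° × 111000 × cos 4.96° ≈ 55.5 × 0.9963 = 55.292 m.
Error at 50.7° = 0.0005° × 111000 × cos 50.7° ≈ 55.5 × 0.6334 = 35.153 m.
The ratio reduces to cos 4.96° / cos 50.7° = 0.9963/0.6334 ≈ 1.5729.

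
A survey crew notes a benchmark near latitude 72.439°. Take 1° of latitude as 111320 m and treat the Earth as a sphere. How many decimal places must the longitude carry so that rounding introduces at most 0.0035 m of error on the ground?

7 decimal places

At 72.439° one degree of longitude covers 111320 × cos 72.439° ≈ 111320 × 0.3017 ≈ 33587.6 m.
With N decimal places the half-ulp bound is 0.5·10⁻ᴺ°, or 0.5·10⁻ᴺ × 33587.6 m on the ground.
Setting 16793.8 × 10⁻ᴺ ≤ 0.0035 gives 10ᴺ ≥ 4.798e+06, i.e. N ≥ 6.68.
N = 6 would give 0.0168 m (too coarse); N = 7 gives 0.00168 m ≤ 0.0035 m.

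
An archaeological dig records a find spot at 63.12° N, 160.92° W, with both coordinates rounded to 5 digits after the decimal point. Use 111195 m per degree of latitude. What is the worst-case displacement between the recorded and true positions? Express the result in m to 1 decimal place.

0.6 m

Rounding to 5 decimal places leaves each coordinate within ±5e-06° of the true value.
Latitude error → 5e-06 × 111195 = 0.555975 m along the meridian.
East–west component at 63.12°: 5e-06° × 111195 × cos 63.12° ≈ 5e-06 × 50273.9 ≈ 0.251369 m.
The two errors are perpendicular, so the maximum displacement is √(0.555975² + 0.251369²) ≈ 0.61016 m.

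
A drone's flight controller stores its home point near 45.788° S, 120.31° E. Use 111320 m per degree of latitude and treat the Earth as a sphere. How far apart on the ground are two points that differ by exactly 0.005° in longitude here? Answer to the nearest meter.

At 45.788° a degree of longitude is 111320 × cos 45.788° ≈ 77625.1 m, so 0.005° corresponds to 388.126 m.

388 meters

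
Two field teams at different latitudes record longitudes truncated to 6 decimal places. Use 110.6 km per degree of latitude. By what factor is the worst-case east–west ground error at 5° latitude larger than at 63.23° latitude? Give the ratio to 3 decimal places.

Truncating at 6 decimal places can drop up to a full unit in the last place, so the longitude may be off by as much as 1e-06°.
Error at 5° = 1e-06° × 110600 × cos 5° ≈ 0.1106 × 0.9962 = 0.11018 m.
At 63.23°: 1e-06° × 110600 × cos 63.23° = 1e-06 × 110600 × 0.4504 ≈ 0.049815 m.
The ratio reduces to cos 5° / cos 63.23° = 0.9962/0.4504 ≈ 2.2118.

2.212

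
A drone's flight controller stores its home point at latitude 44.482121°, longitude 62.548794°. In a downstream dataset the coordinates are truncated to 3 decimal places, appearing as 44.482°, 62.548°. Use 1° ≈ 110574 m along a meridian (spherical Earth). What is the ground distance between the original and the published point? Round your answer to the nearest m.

The latitude changed by +0.000121° and the longitude by +0.000794°.
North–south shift: 0.000121 × 110574 = 13.3795 m.
E–W at 44.482°: 0.000794° × 110574 × cos 44.482° = 0.000794 × 110574 × 0.7135 ≈ 62.6397 m.
Combined displacement = (13.3795² + 62.6397²)^½ ≈ 64.0526 m.

64 m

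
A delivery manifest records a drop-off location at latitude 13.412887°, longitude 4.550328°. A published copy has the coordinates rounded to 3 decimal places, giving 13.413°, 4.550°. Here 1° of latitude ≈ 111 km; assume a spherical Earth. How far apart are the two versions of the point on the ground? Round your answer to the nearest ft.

Δlat = 13.412887 − 13.413 = -0.000113°; Δlon = 4.550328 − 4.550 = +0.000328°.
N–S: -0.000113° × 111000 m/° = -12.543 m.
E–W at 13.413°: 0.000328° × 111000 × cos 13.413° = 0.000328 × 111000 × 0.9727 ≈ 35.4149 m.
Combined displacement = (12.543² + 35.4149²)^½ ≈ 37.5705 m.
Converting: 37.5705 m × 3.2808 ft/m ≈ 123.26 ft.

123 ft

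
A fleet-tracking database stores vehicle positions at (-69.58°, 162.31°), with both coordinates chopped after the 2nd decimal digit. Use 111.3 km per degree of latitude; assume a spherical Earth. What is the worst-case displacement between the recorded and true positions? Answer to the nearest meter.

1179 meters

Truncating at 2 decimal places can drop up to a full unit in the last place, so each coordinate may be off by as much as 0.01°.
North–south component: 0.01° × 111300 = 1113 m.
Longitude error → 0.01 × 111300 × cos 69.58° = 0.01 × 111300 × 0.3489 ≈ 388.325 m.
Worst case both components are at the extreme and orthogonal: √(1113² + 388.325²) ≈ 1178.8 m.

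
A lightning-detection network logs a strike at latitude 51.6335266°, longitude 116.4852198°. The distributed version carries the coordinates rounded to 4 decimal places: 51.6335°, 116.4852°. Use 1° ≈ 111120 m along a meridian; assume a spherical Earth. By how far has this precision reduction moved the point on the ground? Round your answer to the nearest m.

3 m

The latitude changed by +0.0000266° and the longitude by +0.0000198°.
N–S: 0.0000266° × 111120 m/° = 2.95579 m.
East–west at this latitude: 0.0000198° × 111120 × cos 51.6335° ≈ 0.0000198 × 68971 = 1.36563 m.
Distance: √(2.95579² + 1.36563²) ≈ 3.25602 m.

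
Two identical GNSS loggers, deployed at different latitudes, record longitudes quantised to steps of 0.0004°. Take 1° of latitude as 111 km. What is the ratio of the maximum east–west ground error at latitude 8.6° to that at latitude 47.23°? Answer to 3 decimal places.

With a 0.0004° grid the true value lies within half a step, ±0.0004°/2 = ±0.0002°, of the stored one.
Error at 8.6° = 0.0002° × 111000 × cos 8.6° ≈ 22.2 × 0.9888 = 21.95 m.
Error at 47.23° = 0.0002° × 111000 × cos 47.23° ≈ 22.2 × 0.6791 = 15.075 m.
The ratio reduces to cos 8.6° / cos 47.23° = 0.9888/0.6791 ≈ 1.4561.

1.456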